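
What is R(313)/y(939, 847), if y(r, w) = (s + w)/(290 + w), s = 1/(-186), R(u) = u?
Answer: 66193866/157541 ≈ 420.17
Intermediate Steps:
s = -1/186 ≈ -0.0053763
y(r, w) = (-1/186 + w)/(290 + w)
R(313)/y(939, 847) = 313/(((-1/186 + 847)/(290 + 847))) = 313/(((157541/186)/1137)) = 313/(((1/1137)*(157541/186))) = 313/(157541/211482) = 313*(211482/157541) = 66193866/157541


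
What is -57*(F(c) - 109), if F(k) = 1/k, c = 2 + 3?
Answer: 31008/5 ≈ 6201.6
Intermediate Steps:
c = 5
-57*(F(c) - 109) = -57*(1/5 - 109) = -57*(⅕ - 109) = -57*(-544/5) = 31008/5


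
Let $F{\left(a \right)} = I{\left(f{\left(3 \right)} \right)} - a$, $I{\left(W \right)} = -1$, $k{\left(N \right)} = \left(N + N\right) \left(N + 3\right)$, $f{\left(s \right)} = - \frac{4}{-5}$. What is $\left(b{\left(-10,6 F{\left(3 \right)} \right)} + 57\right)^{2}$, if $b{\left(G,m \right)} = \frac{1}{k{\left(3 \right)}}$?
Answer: $\frac{4214809}{1296} \approx 3252.2$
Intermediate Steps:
$f{\left(s \right)} = \frac{4}{5}$ ($f{\left(s \right)} = \left(-4\right) \left(- \frac{1}{5}\right) = \frac{4}{5}$)
$k{\left(N \right)} = 2 N \left(3 + N\right)$
$F{\left(a \right)} = -1 - a$
$b{\left(G,m \right)} = \frac{1}{36}$ ($b{\left(G,m \right)} = \frac{1}{2 \cdot 3 \left(3 + 3\right)} = \frac{1}{2 \cdot 3 \cdot 6} = \frac{1}{36}$)
$\left(b{\left(-10,6 F{\left(3 \right)} \right)} + 57\right)^{2} = \left(\frac{1}{36} + 57\right)^{2} = \left(\frac{2053}{36}\right)^{2} = \frac{4214809}{1296}$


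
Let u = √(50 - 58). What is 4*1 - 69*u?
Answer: 4 - 138*I*√2 ≈ 4.0 - 195.16*I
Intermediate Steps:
u = 2*I*√2 (u = √(-8) = 2*I*√2 ≈ 2.8284*I)
4*1 - 69*u = 4*1 - 138*I*√2 = 4 - 138*I*√2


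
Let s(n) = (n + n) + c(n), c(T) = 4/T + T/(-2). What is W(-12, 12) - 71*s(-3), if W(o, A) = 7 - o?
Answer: 2599/6 ≈ 433.17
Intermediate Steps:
c(T) = 4/T - T/2 (c(T) = 4/T + T*(-½) = 4/T - T/2)
s(n) = 4/n + 3*n/2 (s(n) = (n + n) + (4/n - n/2) = 2*n + (4/n - n/2) = 4/n + 3*n/2)
W(-12, 12) - 71*s(-3) = (7 - 1*(-12)) - 71*(4/(-3) + (3/2)*(-3)) = (7 + 12) - 71*(4*(-⅓) - 9/2) = 19 - 71*(-4/3 - 9/2) = 19 - 71*(-35/6) = 19 + 2485/6 = 2599/6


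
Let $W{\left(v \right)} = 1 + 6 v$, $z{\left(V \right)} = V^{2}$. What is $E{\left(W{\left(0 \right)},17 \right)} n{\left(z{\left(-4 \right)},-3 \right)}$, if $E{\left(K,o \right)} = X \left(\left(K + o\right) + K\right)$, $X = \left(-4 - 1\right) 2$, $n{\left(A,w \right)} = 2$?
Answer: $-380$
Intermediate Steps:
$X = -10$ ($X = \left(-5\right) 2 = -10$)
$E{\left(K,o \right)} = - 20 K - 10 o$ ($E{\left(K,o \right)} = - 10 \left(\left(K + o\right) + K\right) = - 10 \left(o + 2 K\right) = - 20 K - 10 o$)
$E{\left(W{\left(0 \right)},17 \right)} n{\left(z{\left(-4 \right)},-3 \right)} = \left(- 20 \left(1 + 6 \cdot 0\right) - 170\right) 2 = \left(- 20 \left(1 + 0\right) - 170\right) 2 = \left(\left(-20\right) 1 - 170\right) 2 = \left(-20 - 170\right) 2 = \left(-190\right) 2 = -380$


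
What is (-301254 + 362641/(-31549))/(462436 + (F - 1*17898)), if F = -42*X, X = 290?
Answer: -9504625087/13640462542 ≈ -0.69680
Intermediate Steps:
F = -12180 (F = -42*290 = -12180)
(-301254 + 362641/(-31549))/(462436 + (F - 1*17898)) = (-301254 + 362641/(-31549))/(462436 + (-12180 - 1*17898)) = (-301254 + 362641*(-1/31549))/(462436 + (-12180 - 17898)) = (-301254 - 362641/31549)/(462436 - 30078) = -9504625087/31549/432358 = -9504625087/31549*1/432358 = -9504625087/13640462542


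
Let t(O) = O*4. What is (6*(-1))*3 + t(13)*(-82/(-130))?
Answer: 74/5 ≈ 14.800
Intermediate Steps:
t(O) = 4*O
(6*(-1))*3 + t(13)*(-82/(-130)) = (6*(-1))*3 + (4*13)*(-82/(-130)) = -6*3 + 52*(-82*(-1/130)) = -18 + 52*(41/65) = -18 + 164/5 = 74/5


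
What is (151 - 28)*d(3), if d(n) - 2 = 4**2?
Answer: 2214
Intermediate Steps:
d(n) = 18 (d(n) = 2 + 4**2 = 2 + 16 = 18)
(151 - 28)*d(3) = (151 - 28)*18 = 123*18 = 2214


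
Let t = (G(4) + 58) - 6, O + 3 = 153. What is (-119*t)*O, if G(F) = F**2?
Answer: -1213800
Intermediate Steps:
O = 150 (O = -3 + 153 = 150)
t = 68 (t = (4**2 + 58) - 6 = (16 + 58) - 6 = 74 - 6 = 68)
(-119*t)*O = -119*68*150 = -8092*150 = -1213800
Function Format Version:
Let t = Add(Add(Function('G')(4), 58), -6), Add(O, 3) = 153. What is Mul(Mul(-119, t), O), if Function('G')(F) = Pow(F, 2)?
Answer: -1213800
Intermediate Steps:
O = 150 (O = Add(-3, 153) = 150)
t = 68 (t = Add(Add(Pow(4, 2), 58), -6) = Add(Add(16, 58), -6) = Add(74, -6) = 68)
Mul(Mul(-119, t), O) = Mul(Mul(-119, 68), 150) = Mul(-8092, 150) = -1213800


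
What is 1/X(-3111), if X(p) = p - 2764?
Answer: -1/5875 ≈ -0.00017021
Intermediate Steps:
X(p) = -2764 + p
1/X(-3111) = 1/(-2764 - 3111) = 1/(-5875) = -1/5875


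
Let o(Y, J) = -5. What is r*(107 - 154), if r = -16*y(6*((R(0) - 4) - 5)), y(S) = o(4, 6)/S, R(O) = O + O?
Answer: 1880/27 ≈ 69.630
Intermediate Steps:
R(O) = 2*O
y(S) = -5/S
r = -40/27 (r = -(-80)/(6*((2*0 - 4) - 5)) = -(-80)/(6*((0 - 4) - 5)) = -(-80)/(6*(-4 - 5)) = -(-80)/(6*(-9)) = -(-80)/(-54) = -(-80)*(-1)/54 = -16*5/54 = -40/27 ≈ -1.4815)
r*(107 - 154) = -40*(107 - 154)/27 = -40/27*(-47) = 1880/27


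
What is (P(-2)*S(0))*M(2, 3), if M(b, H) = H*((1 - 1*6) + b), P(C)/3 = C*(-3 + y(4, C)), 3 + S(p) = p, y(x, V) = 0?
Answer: 486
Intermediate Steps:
S(p) = -3 + p
P(C) = -9*C (P(C) = 3*(C*(-3 + 0)) = 3*(C*(-3)) = 3*(-3*C) = -9*C)
M(b, H) = H*(-5 + b) (M(b, H) = H*((1 - 6) + b) = H*(-5 + b))
(P(-2)*S(0))*M(2, 3) = ((-9*(-2))*(-3 + 0))*(3*(-5 + 2)) = (18*(-3))*(3*(-3)) = -54*(-9) = 486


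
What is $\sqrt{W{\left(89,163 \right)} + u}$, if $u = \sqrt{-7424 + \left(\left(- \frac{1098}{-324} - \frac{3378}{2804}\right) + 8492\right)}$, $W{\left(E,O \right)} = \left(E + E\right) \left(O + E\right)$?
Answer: $\frac{2 \sqrt{49595137326 + 2103 \sqrt{295812887}}}{2103} \approx 211.87$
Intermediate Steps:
$W{\left(E,O \right)} = 2 E \left(E + O\right)$
$u = \frac{4 \sqrt{295812887}}{2103}$ ($u = \sqrt{-7424 + \left(\left(\left(-1098\right) \left(- \frac{1}{324}\right) - \frac{1689}{1402}\right) + 8492\right)} = \sqrt{-7424 + \left(\left(\frac{61}{18} - \frac{1689}{1402}\right) + 8492\right)} = \sqrt{-7424 + \left(\frac{13780}{6309} + 8492\right)} = \sqrt{-7424 + \frac{53589808}{6309}} = \sqrt{\frac{6751792}{6309}} = \frac{4 \sqrt{295812887}}{2103} \approx 32.714$)
$\sqrt{W{\left(89,163 \right)} + u} = \sqrt{2 \cdot 89 \left(89 + 163\right) + \frac{4 \sqrt{295812887}}{2103}} = \sqrt{2 \cdot 89 \cdot 252 + \frac{4 \sqrt{295812887}}{2103}} = \sqrt{44856 + \frac{4 \sqrt{295812887}}{2103}}$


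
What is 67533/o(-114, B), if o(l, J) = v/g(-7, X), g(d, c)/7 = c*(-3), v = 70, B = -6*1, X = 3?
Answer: -607797/10 ≈ -60780.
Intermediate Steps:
B = -6
g(d, c) = -21*c (g(d, c) = 7*(c*(-3)) = 7*(-3*c) = -21*c)
o(l, J) = -10/9 (o(l, J) = 70/((-21*3)) = 70/(-63) = 70*(-1/63) = -10/9)
67533/o(-114, B) = 67533/(-10/9) = 67533*(-9/10) = -607797/10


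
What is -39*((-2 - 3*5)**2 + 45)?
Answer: -13026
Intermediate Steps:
-39*((-2 - 3*5)**2 + 45) = -39*((-2 - 15)**2 + 45) = -39*((-17)**2 + 45) = -39*(289 + 45) = -39*334 = -13026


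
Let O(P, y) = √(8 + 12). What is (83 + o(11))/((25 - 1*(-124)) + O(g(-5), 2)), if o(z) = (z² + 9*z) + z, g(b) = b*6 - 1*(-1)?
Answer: 46786/22181 - 628*√5/22181 ≈ 2.0460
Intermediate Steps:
g(b) = 1 + 6*b (g(b) = 6*b + 1 = 1 + 6*b)
O(P, y) = 2*√5 (O(P, y) = √20 = 2*√5)
o(z) = z² + 10*z
(83 + o(11))/((25 - 1*(-124)) + O(g(-5), 2)) = (83 + 11*(10 + 11))/((25 - 1*(-124)) + 2*√5) = (83 + 11*21)/((25 + 124) + 2*√5) = (83 + 231)/(149 + 2*√5) = 314/(149 + 2*√5)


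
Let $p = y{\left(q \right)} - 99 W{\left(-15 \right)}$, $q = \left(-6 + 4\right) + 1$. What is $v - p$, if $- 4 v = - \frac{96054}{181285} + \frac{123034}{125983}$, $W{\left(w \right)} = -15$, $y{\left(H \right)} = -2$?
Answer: $- \frac{2605579455059}{1756832935} \approx -1483.1$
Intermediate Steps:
$q = -1$ ($q = -2 + 1 = -1$)
$p = 1483$ ($p = -2 - -1485 = -2 + 1485 = 1483$)
$v = - \frac{196212454}{1756832935}$ ($v = - \frac{- \frac{96054}{181285} + \frac{123034}{125983}}{4} = \left(- \frac{1}{4}\right) \frac{784849816}{1756832935} = - \frac{196212454}{1756832935} \approx -0.11169$)
$v - p = - \frac{196212454}{1756832935} - 1483 = - \frac{2605579455059}{1756832935}$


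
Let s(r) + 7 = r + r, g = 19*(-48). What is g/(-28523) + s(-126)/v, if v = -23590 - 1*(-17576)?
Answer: 12872225/171537322 ≈ 0.075040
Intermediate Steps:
v = -6014 (v = -23590 + 17576 = -6014)
g = -912
s(r) = -7 + 2*r (s(r) = -7 + (r + r) = -7 + 2*r)
g/(-28523) + s(-126)/v = -912/(-28523) + (-7 + 2*(-126))/(-6014) = -912*(-1/28523) + (-7 - 252)*(-1/6014) = 912/28523 - 259*(-1/6014) = 912/28523 + 259/6014 = 12872225/171537322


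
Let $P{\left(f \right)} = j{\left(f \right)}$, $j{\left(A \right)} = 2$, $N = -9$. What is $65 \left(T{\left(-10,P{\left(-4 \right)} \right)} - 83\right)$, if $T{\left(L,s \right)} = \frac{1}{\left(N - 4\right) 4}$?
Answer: $- \frac{21585}{4} \approx -5396.3$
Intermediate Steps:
$P{\left(f \right)} = 2$
$T{\left(L,s \right)} = - \frac{1}{52}$ ($T{\left(L,s \right)} = \frac{1}{\left(-9 - 4\right) 4} = \frac{1}{-13} \cdot \frac{1}{4} = \left(- \frac{1}{13}\right) \frac{1}{4} = - \frac{1}{52}$)
$65 \left(T{\left(-10,P{\left(-4 \right)} \right)} - 83\right) = 65 \left(- \frac{1}{52} - 83\right) = 65 \left(- \frac{4317}{52}\right) = - \frac{21585}{4}$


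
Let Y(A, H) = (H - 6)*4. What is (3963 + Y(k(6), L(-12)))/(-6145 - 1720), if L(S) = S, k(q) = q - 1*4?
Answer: -3891/7865 ≈ -0.49472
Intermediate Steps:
k(q) = -4 + q (k(q) = q - 4 = -4 + q)
Y(A, H) = -24 + 4*H (Y(A, H) = (-6 + H)*4 = -24 + 4*H)
(3963 + Y(k(6), L(-12)))/(-6145 - 1720) = (3963 + (-24 + 4*(-12)))/(-6145 - 1720) = (3963 + (-24 - 48))/(-7865) = (3963 - 72)*(-1/7865) = 3891*(-1/7865) = -3891/7865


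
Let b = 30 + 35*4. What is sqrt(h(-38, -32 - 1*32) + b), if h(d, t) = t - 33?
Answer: sqrt(73) ≈ 8.5440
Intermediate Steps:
b = 170 (b = 30 + 140 = 170)
h(d, t) = -33 + t
sqrt(h(-38, -32 - 1*32) + b) = sqrt((-33 + (-32 - 1*32)) + 170) = sqrt((-33 + (-32 - 32)) + 170) = sqrt((-33 - 64) + 170) = sqrt(-97 + 170) = sqrt(73)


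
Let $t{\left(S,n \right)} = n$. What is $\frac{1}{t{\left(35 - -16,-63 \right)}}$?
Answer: $- \frac{1}{63} \approx -0.015873$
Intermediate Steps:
$\frac{1}{t{\left(35 - -16,-63 \right)}} = \frac{1}{-63} = - \frac{1}{63}$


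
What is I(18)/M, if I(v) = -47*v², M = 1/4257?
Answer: -64825596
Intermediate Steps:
M = 1/4257 ≈ 0.00023491
I(18)/M = (-47*18²)/(1/4257) = -47*324*4257 = -15228*4257 = -64825596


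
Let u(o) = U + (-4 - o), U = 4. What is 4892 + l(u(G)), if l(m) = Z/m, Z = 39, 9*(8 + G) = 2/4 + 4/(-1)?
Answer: 739394/151 ≈ 4896.6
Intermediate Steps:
G = -151/18 (G = -8 + (2/4 + 4/(-1))/9 = -8 + (2*(¼) + 4*(-1))/9 = -8 + (½ - 4)/9 = -8 + (⅑)*(-7/2) = -8 - 7/18 = -151/18 ≈ -8.3889)
u(o) = -o (u(o) = 4 + (-4 - o) = -o)
l(m) = 39/m
4892 + l(u(G)) = 4892 + 39/((-1*(-151/18))) = 4892 + 39/(151/18) = 4892 + 39*(18/151) = 4892 + 702/151 = 739394/151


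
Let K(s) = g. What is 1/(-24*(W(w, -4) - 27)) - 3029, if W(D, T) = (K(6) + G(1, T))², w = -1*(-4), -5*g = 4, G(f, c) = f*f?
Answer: -48997079/16176 ≈ -3029.0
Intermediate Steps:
G(f, c) = f²
g = -⅘ (g = -⅕*4 = -⅘ ≈ -0.80000)
K(s) = -⅘
w = 4
W(D, T) = 1/25 (W(D, T) = (-⅘ + 1²)² = (-⅘ + 1)² = (⅕)² = 1/25)
1/(-24*(W(w, -4) - 27)) - 3029 = 1/(-24*(1/25 - 27)) - 3029 = 1/(-24*(-674/25)) - 3029 = 1/(16176/25) - 3029 = 25/16176 - 3029 = -48997079/16176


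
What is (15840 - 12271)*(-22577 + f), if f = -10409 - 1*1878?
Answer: -124429616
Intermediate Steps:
f = -12287 (f = -10409 - 1878 = -12287)
(15840 - 12271)*(-22577 + f) = (15840 - 12271)*(-22577 - 12287) = 3569*(-34864) = -124429616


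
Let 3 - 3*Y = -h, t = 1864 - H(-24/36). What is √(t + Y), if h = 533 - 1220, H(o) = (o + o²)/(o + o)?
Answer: √58890/6 ≈ 40.445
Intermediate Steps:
H(o) = (o + o²)/(2*o) (H(o) = (o + o²)/((2*o)) = (o + o²)*(1/(2*o)) = (o + o²)/(2*o))
h = -687
t = 11183/6 (t = 1864 - (½ + (-24/36)/2) = 1864 - (½ + (-24*1/36)/2) = 1864 - (½ + (½)*(-⅔)) = 1864 - (½ - ⅓) = 1864 - 1*⅙ = 1864 - ⅙ = 11183/6 ≈ 1863.8)
Y = -228 (Y = 1 - (-1)*(-687)/3 = 1 - ⅓*687 = 1 - 229 = -228)
√(t + Y) = √(11183/6 - 228) = √(9815/6) = √58890/6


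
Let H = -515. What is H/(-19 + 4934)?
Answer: -103/983 ≈ -0.10478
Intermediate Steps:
H/(-19 + 4934) = -515/(-19 + 4934) = -515/4915 = -515*1/4915 = -103/983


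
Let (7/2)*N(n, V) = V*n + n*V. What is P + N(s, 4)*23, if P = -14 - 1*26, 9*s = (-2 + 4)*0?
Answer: -40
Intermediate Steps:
s = 0 (s = ((-2 + 4)*0)/9 = (2*0)/9 = (1/9)*0 = 0)
N(n, V) = 4*V*n/7 (N(n, V) = 2*(V*n + n*V)/7 = 2*(V*n + V*n)/7 = 2*(2*V*n)/7 = 4*V*n/7)
P = -40 (P = -14 - 26 = -40)
P + N(s, 4)*23 = -40 + ((4/7)*4*0)*23 = -40 + 0*23 = -40 + 0 = -40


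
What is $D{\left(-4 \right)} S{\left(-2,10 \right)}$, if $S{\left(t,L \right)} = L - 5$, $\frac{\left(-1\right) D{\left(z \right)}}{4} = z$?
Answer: $80$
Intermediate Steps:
$D{\left(z \right)} = - 4 z$
$S{\left(t,L \right)} = -5 + L$
$D{\left(-4 \right)} S{\left(-2,10 \right)} = \left(-4\right) \left(-4\right) \left(-5 + 10\right) = 16 \cdot 5 = 80$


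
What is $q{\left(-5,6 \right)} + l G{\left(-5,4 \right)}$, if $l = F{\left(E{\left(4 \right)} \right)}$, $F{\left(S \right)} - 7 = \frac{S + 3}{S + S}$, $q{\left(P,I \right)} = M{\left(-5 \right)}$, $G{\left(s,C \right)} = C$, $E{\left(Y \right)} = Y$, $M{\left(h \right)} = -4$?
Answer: $\frac{55}{2} \approx 27.5$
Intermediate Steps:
$q{\left(P,I \right)} = -4$
$F{\left(S \right)} = 7 + \frac{3 + S}{2 S}$ ($F{\left(S \right)} = 7 + \frac{S + 3}{S + S} = 7 + \frac{3 + S}{2 S}$)
$l = \frac{63}{8}$ ($l = \frac{3 \left(1 + 5 \cdot 4\right)}{2 \cdot 4} = \frac{3}{2} \cdot \frac{1}{4} \left(1 + 20\right) = \frac{3}{2} \cdot \frac{1}{4} \cdot 21 = \frac{63}{8} \approx 7.875$)
$q{\left(-5,6 \right)} + l G{\left(-5,4 \right)} = -4 + \frac{63}{8} \cdot 4 = -4 + \frac{63}{2} = \frac{55}{2}$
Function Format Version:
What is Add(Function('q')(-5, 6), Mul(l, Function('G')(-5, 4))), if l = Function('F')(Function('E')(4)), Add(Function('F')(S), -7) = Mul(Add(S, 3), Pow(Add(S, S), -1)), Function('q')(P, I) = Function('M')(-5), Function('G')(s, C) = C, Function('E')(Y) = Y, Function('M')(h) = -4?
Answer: Rational(55, 2) ≈ 27.500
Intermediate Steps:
Function('q')(P, I) = -4
Function('F')(S) = Add(7, Mul(Rational(1, 2), Pow(S, -1), Add(3, S))) (Function('F')(S) = Add(7, Mul(Add(S, 3), Pow(Add(S, S), -1))) = Add(7, Mul(Add(3, S), Pow(Mul(2, S), -1))) = Add(7, Mul(Add(3, S), Mul(Rational(1, 2), Pow(S, -1)))) = Add(7, Mul(Rational(1, 2), Pow(S, -1), Add(3, S))))
l = Rational(63, 8) (l = Mul(Rational(3, 2), Pow(4, -1), Add(1, Mul(5, 4))) = Mul(Rational(3, 2), Rational(1, 4), Add(1, 20)) = Mul(Rational(3, 2), Rational(1, 4), 21) = Rational(63, 8) ≈ 7.8750)
Add(Function('q')(-5, 6), Mul(l, Function('G')(-5, 4))) = Add(-4, Mul(Rational(63, 8), 4)) = Add(-4, Rational(63, 2)) = Rational(55, 2)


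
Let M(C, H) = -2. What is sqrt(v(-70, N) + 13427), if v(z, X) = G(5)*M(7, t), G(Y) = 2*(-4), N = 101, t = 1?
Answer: sqrt(13443) ≈ 115.94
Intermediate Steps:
G(Y) = -8
v(z, X) = 16 (v(z, X) = -8*(-2) = 16)
sqrt(v(-70, N) + 13427) = sqrt(16 + 13427) = sqrt(13443)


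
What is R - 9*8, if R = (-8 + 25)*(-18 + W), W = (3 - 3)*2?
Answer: -378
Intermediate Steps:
W = 0 (W = 0*2 = 0)
R = -306 (R = (-8 + 25)*(-18 + 0) = 17*(-18) = -306)
R - 9*8 = -306 - 9*8 = -306 - 72 = -378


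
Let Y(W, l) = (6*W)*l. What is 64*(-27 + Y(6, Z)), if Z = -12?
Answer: -29376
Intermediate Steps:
Y(W, l) = 6*W*l
64*(-27 + Y(6, Z)) = 64*(-27 + 6*6*(-12)) = 64*(-27 - 432) = 64*(-459) = -29376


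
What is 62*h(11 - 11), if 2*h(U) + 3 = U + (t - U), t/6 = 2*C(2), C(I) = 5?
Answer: 1767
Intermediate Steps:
t = 60 (t = 6*(2*5) = 6*10 = 60)
h(U) = 57/2 (h(U) = -3/2 + (U + (60 - U))/2 = -3/2 + (½)*60 = -3/2 + 30 = 57/2)
62*h(11 - 11) = 62*(57/2) = 1767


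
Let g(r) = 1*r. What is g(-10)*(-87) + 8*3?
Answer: 894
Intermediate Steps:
g(r) = r
g(-10)*(-87) + 8*3 = -10*(-87) + 8*3 = 870 + 24 = 894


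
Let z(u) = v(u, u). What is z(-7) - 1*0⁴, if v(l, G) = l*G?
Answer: 49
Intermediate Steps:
v(l, G) = G*l
z(u) = u² (z(u) = u*u = u²)
z(-7) - 1*0⁴ = (-7)² - 1*0⁴ = 49 - 1*0 = 49 + 0 = 49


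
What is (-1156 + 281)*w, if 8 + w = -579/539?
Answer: 611375/77 ≈ 7939.9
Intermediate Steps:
w = -4891/539 (w = -8 - 579/539 = -4891/539 ≈ -9.0742)
(-1156 + 281)*w = (-1156 + 281)*(-4891/539) = -875*(-4891/539) = 611375/77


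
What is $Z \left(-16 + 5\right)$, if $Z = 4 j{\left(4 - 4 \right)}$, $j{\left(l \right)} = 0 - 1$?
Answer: $44$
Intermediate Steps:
$j{\left(l \right)} = -1$ ($j{\left(l \right)} = 0 - 1 = -1$)
$Z = -4$ ($Z = 4 \left(-1\right) = -4$)
$Z \left(-16 + 5\right) = - 4 \left(-16 + 5\right) = \left(-4\right) \left(-11\right) = 44$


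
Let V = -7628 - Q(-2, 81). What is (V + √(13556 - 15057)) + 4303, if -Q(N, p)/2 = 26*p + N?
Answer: 883 + I*√1501 ≈ 883.0 + 38.743*I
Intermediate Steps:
Q(N, p) = -52*p - 2*N (Q(N, p) = -2*(26*p + N) = -2*(N + 26*p) = -52*p - 2*N)
V = -3420 (V = -7628 - (-52*81 - 2*(-2)) = -7628 - (-4212 + 4) = -7628 - 1*(-4208) = -7628 + 4208 = -3420)
(V + √(13556 - 15057)) + 4303 = (-3420 + √(13556 - 15057)) + 4303 = (-3420 + √(-1501)) + 4303 = (-3420 + I*√1501) + 4303 = 883 + I*√1501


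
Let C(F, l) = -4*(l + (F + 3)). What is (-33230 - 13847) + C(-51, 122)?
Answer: -47373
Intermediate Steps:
C(F, l) = -12 - 4*F - 4*l (C(F, l) = -4*(l + (3 + F)) = -4*(3 + F + l) = -12 - 4*F - 4*l)
(-33230 - 13847) + C(-51, 122) = (-33230 - 13847) + (-12 - 4*(-51) - 4*122) = -47077 + (-12 + 204 - 488) = -47077 - 296 = -47373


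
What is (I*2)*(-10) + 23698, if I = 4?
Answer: 23618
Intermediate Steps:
(I*2)*(-10) + 23698 = (4*2)*(-10) + 23698 = 8*(-10) + 23698 = -80 + 23698 = 23618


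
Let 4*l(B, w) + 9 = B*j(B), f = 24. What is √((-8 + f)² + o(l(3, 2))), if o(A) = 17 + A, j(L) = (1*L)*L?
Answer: √1110/2 ≈ 16.658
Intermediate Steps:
j(L) = L² (j(L) = L*L = L²)
l(B, w) = -9/4 + B³/4 (l(B, w) = -9/4 + (B*B²)/4 = -9/4 + B³/4)
√((-8 + f)² + o(l(3, 2))) = √((-8 + 24)² + (17 + (-9/4 + (¼)*3³))) = √(16² + (17 + (-9/4 + (¼)*27))) = √(256 + (17 + (-9/4 + 27/4))) = √(256 + (17 + 9/2)) = √(256 + 43/2) = √(555/2) = √1110/2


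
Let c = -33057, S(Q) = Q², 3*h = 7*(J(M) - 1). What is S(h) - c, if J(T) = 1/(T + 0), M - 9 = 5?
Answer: 1190221/36 ≈ 33062.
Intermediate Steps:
M = 14 (M = 9 + 5 = 14)
J(T) = 1/T
h = -13/6 (h = (7*(1/14 - 1))/3 = (7*(-13/14))/3 = (⅓)*(-13/2) = -13/6 ≈ -2.1667)
S(h) - c = (-13/6)² - 1*(-33057) = 169/36 + 33057 = 1190221/36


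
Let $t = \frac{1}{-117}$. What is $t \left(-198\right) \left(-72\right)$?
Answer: $- \frac{1584}{13} \approx -121.85$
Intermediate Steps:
$t = - \frac{1}{117} \approx -0.008547$
$t \left(-198\right) \left(-72\right) = \left(- \frac{1}{117}\right) \left(-198\right) \left(-72\right) = \frac{22}{13} \left(-72\right) = - \frac{1584}{13}$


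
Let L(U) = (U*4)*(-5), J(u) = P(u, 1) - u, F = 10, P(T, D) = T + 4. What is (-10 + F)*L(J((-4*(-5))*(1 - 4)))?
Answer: 0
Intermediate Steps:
P(T, D) = 4 + T
J(u) = 4 (J(u) = (4 + u) - u = 4)
L(U) = -20*U (L(U) = (4*U)*(-5) = -20*U)
(-10 + F)*L(J((-4*(-5))*(1 - 4))) = (-10 + 10)*(-20*4) = 0*(-80) = 0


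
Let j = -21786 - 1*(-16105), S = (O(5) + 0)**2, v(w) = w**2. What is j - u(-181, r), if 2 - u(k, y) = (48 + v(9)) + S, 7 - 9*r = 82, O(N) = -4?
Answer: -5538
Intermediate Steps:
r = -25/3 (r = 7/9 - 1/9*82 = 7/9 - 82/9 = -25/3 ≈ -8.3333)
S = 16 (S = (-4 + 0)**2 = (-4)**2 = 16)
u(k, y) = -143 (u(k, y) = 2 - ((48 + 9**2) + 16) = 2 - ((48 + 81) + 16) = 2 - (129 + 16) = 2 - 1*145 = 2 - 145 = -143)
j = -5681 (j = -21786 + 16105 = -5681)
j - u(-181, r) = -5681 - 1*(-143) = -5681 + 143 = -5538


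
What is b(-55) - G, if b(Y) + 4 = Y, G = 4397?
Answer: -4456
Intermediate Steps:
b(Y) = -4 + Y
b(-55) - G = (-4 - 55) - 1*4397 = -59 - 4397 = -4456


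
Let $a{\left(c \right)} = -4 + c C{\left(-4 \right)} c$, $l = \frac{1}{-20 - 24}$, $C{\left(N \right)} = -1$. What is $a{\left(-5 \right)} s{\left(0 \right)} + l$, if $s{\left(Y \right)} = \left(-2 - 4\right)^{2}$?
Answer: $- \frac{45937}{44} \approx -1044.0$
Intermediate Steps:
$s{\left(Y \right)} = 36$ ($s{\left(Y \right)} = \left(-6\right)^{2} = 36$)
$l = - \frac{1}{44}$ ($l = \frac{1}{-44} = - \frac{1}{44} \approx -0.022727$)
$a{\left(c \right)} = -4 - c^{2}$ ($a{\left(c \right)} = -4 + c \left(- c\right) = -4 - c^{2}$)
$a{\left(-5 \right)} s{\left(0 \right)} + l = \left(-4 - \left(-5\right)^{2}\right) 36 - \frac{1}{44} = \left(-4 - 25\right) 36 - \frac{1}{44} = \left(-29\right) 36 - \frac{1}{44} = -1044 - \frac{1}{44} = - \frac{45937}{44}$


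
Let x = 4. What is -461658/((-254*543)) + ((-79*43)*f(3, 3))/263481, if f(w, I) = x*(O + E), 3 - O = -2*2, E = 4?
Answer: 16837197667/6056637747 ≈ 2.7800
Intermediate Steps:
O = 7 (O = 3 - (-2)*2 = 3 - 1*(-4) = 3 + 4 = 7)
f(w, I) = 44 (f(w, I) = 4*(7 + 4) = 4*11 = 44)
-461658/((-254*543)) + ((-79*43)*f(3, 3))/263481 = -461658/((-254*543)) + (-79*43*44)/263481 = -461658/(-137922) - 3397*44*(1/263481) = -461658*(-1/137922) - 149468*1/263481 = 76943/22987 - 149468/263481 = 16837197667/6056637747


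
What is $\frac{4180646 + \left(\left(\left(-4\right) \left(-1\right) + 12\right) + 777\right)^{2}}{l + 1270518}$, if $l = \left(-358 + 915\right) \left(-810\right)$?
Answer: $\frac{1603165}{273116} \approx 5.8699$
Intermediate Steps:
$l = -451170$ ($l = 557 \left(-810\right) = -451170$)
$\frac{4180646 + \left(\left(\left(-4\right) \left(-1\right) + 12\right) + 777\right)^{2}}{l + 1270518} = \frac{4180646 + \left(\left(\left(-4\right) \left(-1\right) + 12\right) + 777\right)^{2}}{-451170 + 1270518} = \frac{4180646 + \left(\left(4 + 12\right) + 777\right)^{2}}{819348} = \left(4180646 + \left(16 + 777\right)^{2}\right) \frac{1}{819348} = \left(4180646 + 793^{2}\right) \frac{1}{819348} = \left(4180646 + 628849\right) \frac{1}{819348} = 4809495 \cdot \frac{1}{819348} = \frac{1603165}{273116}$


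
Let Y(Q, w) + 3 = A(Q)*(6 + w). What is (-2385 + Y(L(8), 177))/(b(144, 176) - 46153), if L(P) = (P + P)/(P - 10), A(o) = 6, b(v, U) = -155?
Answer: 215/7718 ≈ 0.027857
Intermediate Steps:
L(P) = 2*P/(-10 + P) (L(P) = (2*P)/(-10 + P) = 2*P/(-10 + P))
Y(Q, w) = 33 + 6*w (Y(Q, w) = -3 + 6*(6 + w) = -3 + (36 + 6*w) = 33 + 6*w)
(-2385 + Y(L(8), 177))/(b(144, 176) - 46153) = (-2385 + (33 + 6*177))/(-155 - 46153) = (-2385 + (33 + 1062))/(-46308) = (-2385 + 1095)*(-1/46308) = -1290*(-1/46308) = 215/7718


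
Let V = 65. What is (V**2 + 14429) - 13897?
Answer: 4757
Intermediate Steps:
(V**2 + 14429) - 13897 = (65**2 + 14429) - 13897 = (4225 + 14429) - 13897 = 18654 - 13897 = 4757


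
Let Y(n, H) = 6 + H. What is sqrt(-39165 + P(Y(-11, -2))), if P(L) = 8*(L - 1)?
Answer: 3*I*sqrt(4349) ≈ 197.84*I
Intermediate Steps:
P(L) = -8 + 8*L (P(L) = 8*(-1 + L) = -8 + 8*L)
sqrt(-39165 + P(Y(-11, -2))) = sqrt(-39165 + (-8 + 8*(6 - 2))) = sqrt(-39165 + (-8 + 8*4)) = sqrt(-39165 + (-8 + 32)) = sqrt(-39165 + 24) = sqrt(-39141) = 3*I*sqrt(4349)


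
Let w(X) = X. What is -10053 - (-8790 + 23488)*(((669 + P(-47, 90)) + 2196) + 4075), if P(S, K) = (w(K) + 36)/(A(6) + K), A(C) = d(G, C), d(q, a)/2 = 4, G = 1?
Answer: -714231493/7 ≈ -1.0203e+8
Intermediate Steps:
d(q, a) = 8 (d(q, a) = 2*4 = 8)
A(C) = 8
P(S, K) = (36 + K)/(8 + K) (P(S, K) = (K + 36)/(8 + K) = (36 + K)/(8 + K))
-10053 - (-8790 + 23488)*(((669 + P(-47, 90)) + 2196) + 4075) = -10053 - (-8790 + 23488)*(((669 + (36 + 90)/(8 + 90)) + 2196) + 4075) = -10053 - 14698*(((669 + 126/98) + 2196) + 4075) = -10053 - 14698*(((669 + (1/98)*126) + 2196) + 4075) = -10053 - 14698*(((669 + 9/7) + 2196) + 4075) = -10053 - 14698*((4692/7 + 2196) + 4075) = -10053 - 14698*(20064/7 + 4075) = -10053 - 14698*48589/7 = -10053 - 1*714161122/7 = -10053 - 714161122/7 = -714231493/7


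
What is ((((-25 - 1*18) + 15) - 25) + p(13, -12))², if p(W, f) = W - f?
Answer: 784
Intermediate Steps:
((((-25 - 1*18) + 15) - 25) + p(13, -12))² = ((((-25 - 1*18) + 15) - 25) + (13 - 1*(-12)))² = ((((-25 - 18) + 15) - 25) + (13 + 12))² = (((-43 + 15) - 25) + 25)² = ((-28 - 25) + 25)² = (-53 + 25)² = (-28)² = 784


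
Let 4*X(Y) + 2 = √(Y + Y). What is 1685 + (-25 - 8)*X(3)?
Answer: 3403/2 - 33*√6/4 ≈ 1681.3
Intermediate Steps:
X(Y) = -½ + √2*√Y/4 (X(Y) = -½ + √(Y + Y)/4 = -½ + √(2*Y)/4 = -½ + (√2*√Y)/4 = -½ + √2*√Y/4)
1685 + (-25 - 8)*X(3) = 1685 + (-25 - 8)*(-½ + √2*√3/4) = 1685 - 33*(-½ + √6/4) = 1685 + (33/2 - 33*√6/4) = 3403/2 - 33*√6/4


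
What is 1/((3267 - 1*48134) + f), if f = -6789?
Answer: -1/51656 ≈ -1.9359e-5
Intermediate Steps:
1/((3267 - 1*48134) + f) = 1/((3267 - 1*48134) - 6789) = 1/((3267 - 48134) - 6789) = 1/(-44867 - 6789) = 1/(-51656) = -1/51656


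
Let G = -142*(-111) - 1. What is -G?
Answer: -15761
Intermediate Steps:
G = 15761 (G = 15762 - 1 = 15761)
-G = -1*15761 = -15761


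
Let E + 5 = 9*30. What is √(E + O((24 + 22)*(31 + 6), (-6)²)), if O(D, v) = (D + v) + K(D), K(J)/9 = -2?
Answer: √1985 ≈ 44.553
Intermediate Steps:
K(J) = -18 (K(J) = 9*(-2) = -18)
O(D, v) = -18 + D + v (O(D, v) = (D + v) - 18 = -18 + D + v)
E = 265 (E = -5 + 9*30 = -5 + 270 = 265)
√(E + O((24 + 22)*(31 + 6), (-6)²)) = √(265 + (-18 + (24 + 22)*(31 + 6) + (-6)²)) = √(265 + (-18 + 46*37 + 36)) = √(265 + (-18 + 1702 + 36)) = √(265 + 1720) = √1985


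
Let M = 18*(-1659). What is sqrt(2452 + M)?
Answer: I*sqrt(27410) ≈ 165.56*I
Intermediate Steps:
M = -29862
sqrt(2452 + M) = sqrt(2452 - 29862) = sqrt(-27410) = I*sqrt(27410)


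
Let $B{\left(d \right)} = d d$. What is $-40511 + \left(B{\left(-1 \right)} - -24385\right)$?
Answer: $-16125$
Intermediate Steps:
$B{\left(d \right)} = d^{2}$
$-40511 + \left(B{\left(-1 \right)} - -24385\right) = -40511 + \left(\left(-1\right)^{2} - -24385\right) = -40511 + \left(1 + 24385\right) = -40511 + 24386 = -16125$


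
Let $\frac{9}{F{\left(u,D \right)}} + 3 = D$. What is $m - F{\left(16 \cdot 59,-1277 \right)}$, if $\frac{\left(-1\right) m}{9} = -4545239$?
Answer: $\frac{52361153289}{1280} \approx 4.0907 \cdot 10^{7}$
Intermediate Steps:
$F{\left(u,D \right)} = \frac{9}{-3 + D}$
$m = 40907151$ ($m = \left(-9\right) \left(-4545239\right) = 40907151$)
$m - F{\left(16 \cdot 59,-1277 \right)} = 40907151 - \frac{9}{-3 - 1277} = 40907151 - \frac{9}{-1280} = 40907151 - 9 \left(- \frac{1}{1280}\right) = 40907151 - - \frac{9}{1280} = 40907151 + \frac{9}{1280} = \frac{52361153289}{1280}$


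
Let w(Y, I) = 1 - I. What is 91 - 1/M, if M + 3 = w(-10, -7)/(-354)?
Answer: 48862/535 ≈ 91.331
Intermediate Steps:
M = -535/177 (M = -3 + (1 - 1*(-7))/(-354) = -3 + (1 + 7)*(-1/354) = -3 + 8*(-1/354) = -3 - 4/177 = -535/177 ≈ -3.0226)
91 - 1/M = 91 - 1/(-535/177) = 91 - 1*(-177/535) = 91 + 177/535 = 48862/535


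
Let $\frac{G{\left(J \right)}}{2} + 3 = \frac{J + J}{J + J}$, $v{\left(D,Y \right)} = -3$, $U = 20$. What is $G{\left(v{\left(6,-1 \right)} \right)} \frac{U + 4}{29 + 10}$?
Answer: $- \frac{32}{13} \approx -2.4615$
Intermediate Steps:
$G{\left(J \right)} = -4$ ($G{\left(J \right)} = -6 + 2 \frac{J + J}{J + J} = -6 + 2 \frac{2 J}{2 J} = -6 + 2 \cdot 2 J \frac{1}{2 J} = -6 + 2 \cdot 1 = -6 + 2 = -4$)
$G{\left(v{\left(6,-1 \right)} \right)} \frac{U + 4}{29 + 10} = - 4 \frac{20 + 4}{29 + 10} = - 4 \cdot \frac{24}{39} = - 4 \cdot 24 \cdot \frac{1}{39} = \left(-4\right) \frac{8}{13} = - \frac{32}{13}$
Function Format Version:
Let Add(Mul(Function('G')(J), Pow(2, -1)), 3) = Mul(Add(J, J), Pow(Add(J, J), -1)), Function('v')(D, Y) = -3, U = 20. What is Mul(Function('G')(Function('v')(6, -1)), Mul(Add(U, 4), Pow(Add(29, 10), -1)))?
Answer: Rational(-32, 13) ≈ -2.4615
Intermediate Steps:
Function('G')(J) = -4 (Function('G')(J) = Add(-6, Mul(2, Mul(Add(J, J), Pow(Add(J, J), -1)))) = Add(-6, Mul(2, Mul(Mul(2, J), Pow(Mul(2, J), -1)))) = Add(-6, Mul(2, Mul(Mul(2, J), Mul(Rational(1, 2), Pow(J, -1))))) = Add(-6, Mul(2, 1)) = Add(-6, 2) = -4)
Mul(Function('G')(Function('v')(6, -1)), Mul(Add(U, 4), Pow(Add(29, 10), -1))) = Mul(-4, Mul(Add(20, 4), Pow(Add(29, 10), -1))) = Mul(-4, Mul(24, Pow(39, -1))) = Mul(-4, Mul(24, Rational(1, 39))) = Mul(-4, Rational(8, 13)) = Rational(-32, 13)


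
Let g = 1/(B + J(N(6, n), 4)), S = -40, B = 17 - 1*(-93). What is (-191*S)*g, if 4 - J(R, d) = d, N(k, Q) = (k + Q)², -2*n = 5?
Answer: 764/11 ≈ 69.455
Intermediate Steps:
n = -5/2 (n = -½*5 = -5/2 ≈ -2.5000)
N(k, Q) = (Q + k)²
B = 110 (B = 17 + 93 = 110)
J(R, d) = 4 - d
g = 1/110 (g = 1/(110 + (4 - 1*4)) = 1/(110 + (4 - 4)) = 1/(110 + 0) = 1/110 ≈ 0.0090909)
(-191*S)*g = -191*(-40)*(1/110) = 7640*(1/110) = 764/11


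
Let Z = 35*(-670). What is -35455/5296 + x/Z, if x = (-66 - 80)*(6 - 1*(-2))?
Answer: -412617011/62095600 ≈ -6.6449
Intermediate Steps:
Z = -23450
x = -1168 (x = -146*(6 + 2) = -146*8 = -1168)
-35455/5296 + x/Z = -35455/5296 - 1168/(-23450) = -35455*1/5296 - 1168*(-1/23450) = -35455/5296 + 584/11725 = -412617011/62095600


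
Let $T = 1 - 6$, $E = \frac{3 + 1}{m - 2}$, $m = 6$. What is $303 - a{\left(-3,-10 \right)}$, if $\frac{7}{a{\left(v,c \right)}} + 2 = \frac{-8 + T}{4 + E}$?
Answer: $\frac{7004}{23} \approx 304.52$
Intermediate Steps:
$E = 1$ ($E = \frac{3 + 1}{6 - 2} = \frac{4}{4} = 4 \cdot \frac{1}{4} = 1$)
$T = -5$ ($T = 1 - 6 = -5$)
$a{\left(v,c \right)} = - \frac{35}{23}$ ($a{\left(v,c \right)} = \frac{7}{-2 + \frac{-8 - 5}{4 + 1}} = \frac{7}{-2 - \frac{13}{5}} = \frac{7}{- \frac{23}{5}} = 7 \left(- \frac{5}{23}\right) = - \frac{35}{23}$)
$303 - a{\left(-3,-10 \right)} = 303 - - \frac{35}{23} = 303 + \frac{35}{23} = \frac{7004}{23}$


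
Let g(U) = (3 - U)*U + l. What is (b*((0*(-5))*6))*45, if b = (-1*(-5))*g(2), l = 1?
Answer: 0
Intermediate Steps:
g(U) = 1 + U*(3 - U) (g(U) = (3 - U)*U + 1 = U*(3 - U) + 1 = 1 + U*(3 - U))
b = 15 (b = (-1*(-5))*(1 - 1*2² + 3*2) = 5*(1 - 1*4 + 6) = 5*(1 - 4 + 6) = 5*3 = 15)
(b*((0*(-5))*6))*45 = (15*((0*(-5))*6))*45 = (15*(0*6))*45 = (15*0)*45 = 0*45 = 0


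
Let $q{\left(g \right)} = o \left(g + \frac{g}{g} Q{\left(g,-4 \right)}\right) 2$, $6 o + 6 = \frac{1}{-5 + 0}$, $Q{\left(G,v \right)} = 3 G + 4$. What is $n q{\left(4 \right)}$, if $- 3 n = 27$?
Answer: $372$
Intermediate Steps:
$Q{\left(G,v \right)} = 4 + 3 G$
$n = -9$ ($n = \left(- \frac{1}{3}\right) 27 = -9$)
$o = - \frac{31}{30}$ ($o = -1 + \frac{1}{6 \left(-5 + 0\right)} = -1 + \frac{1}{6 \left(-5\right)} = -1 + \frac{1}{6} \left(- \frac{1}{5}\right) = -1 - \frac{1}{30} = - \frac{31}{30} \approx -1.0333$)
$q{\left(g \right)} = - \frac{124}{15} - \frac{124 g}{15}$ ($q{\left(g \right)} = - \frac{31 \left(g + \frac{g}{g} \left(4 + 3 g\right)\right)}{30} \cdot 2 = - \frac{31 \left(g + 1 \left(4 + 3 g\right)\right)}{30} \cdot 2 = - \frac{31 \left(g + \left(4 + 3 g\right)\right)}{30} \cdot 2 = - \frac{31 \left(4 + 4 g\right)}{30} \cdot 2 = \left(- \frac{62}{15} - \frac{62 g}{15}\right) 2 = - \frac{124}{15} - \frac{124 g}{15}$)
$n q{\left(4 \right)} = - 9 \left(- \frac{124}{15} - \frac{496}{15}\right) = \left(-9\right) \left(- \frac{124}{3}\right) = 372$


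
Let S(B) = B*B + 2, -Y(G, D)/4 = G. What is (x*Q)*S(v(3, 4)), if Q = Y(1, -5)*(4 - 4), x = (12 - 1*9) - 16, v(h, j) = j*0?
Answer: 0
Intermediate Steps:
Y(G, D) = -4*G
v(h, j) = 0
x = -13 (x = (12 - 9) - 16 = 3 - 16 = -13)
S(B) = 2 + B² (S(B) = B² + 2 = 2 + B²)
Q = 0 (Q = (-4*1)*(4 - 4) = -4*0 = 0)
(x*Q)*S(v(3, 4)) = (-13*0)*(2 + 0²) = 0*(2 + 0) = 0*2 = 0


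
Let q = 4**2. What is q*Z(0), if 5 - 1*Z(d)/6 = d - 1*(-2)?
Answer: 288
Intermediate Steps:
Z(d) = 18 - 6*d (Z(d) = 30 - 6*(d - 1*(-2)) = 30 - 6*(d + 2) = 30 - 6*(2 + d) = 30 + (-12 - 6*d) = 18 - 6*d)
q = 16
q*Z(0) = 16*(18 - 6*0) = 16*(18 + 0) = 16*18 = 288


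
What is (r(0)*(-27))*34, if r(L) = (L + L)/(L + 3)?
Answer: 0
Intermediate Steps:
r(L) = 2*L/(3 + L) (r(L) = (2*L)/(3 + L) = 2*L/(3 + L))
(r(0)*(-27))*34 = ((2*0/(3 + 0))*(-27))*34 = ((2*0/3)*(-27))*34 = ((2*0*(⅓))*(-27))*34 = (0*(-27))*34 = 0*34 = 0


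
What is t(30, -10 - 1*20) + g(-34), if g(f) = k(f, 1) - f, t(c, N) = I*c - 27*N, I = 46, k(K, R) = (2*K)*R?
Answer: 2156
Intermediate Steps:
k(K, R) = 2*K*R
t(c, N) = -27*N + 46*c (t(c, N) = 46*c - 27*N = -27*N + 46*c)
g(f) = f (g(f) = 2*f*1 - f = 2*f - f = f)
t(30, -10 - 1*20) + g(-34) = (-27*(-10 - 1*20) + 46*30) - 34 = (-27*(-10 - 20) + 1380) - 34 = (-27*(-30) + 1380) - 34 = (810 + 1380) - 34 = 2190 - 34 = 2156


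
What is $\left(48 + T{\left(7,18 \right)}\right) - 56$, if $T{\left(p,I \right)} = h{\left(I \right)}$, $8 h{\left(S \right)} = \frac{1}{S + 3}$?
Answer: $- \frac{1343}{168} \approx -7.994$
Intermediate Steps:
$h{\left(S \right)} = \frac{1}{8 \left(3 + S\right)}$ ($h{\left(S \right)} = \frac{1}{8 \left(S + 3\right)} = \frac{1}{8 \left(3 + S\right)}$)
$T{\left(p,I \right)} = \frac{1}{8 \left(3 + I\right)}$
$\left(48 + T{\left(7,18 \right)}\right) - 56 = \left(48 + \frac{1}{8 \left(3 + 18\right)}\right) - 56 = \left(48 + \frac{1}{8 \cdot 21}\right) - 56 = \left(48 + \frac{1}{8} \cdot \frac{1}{21}\right) - 56 = \left(48 + \frac{1}{168}\right) - 56 = \frac{8065}{168} - 56 = - \frac{1343}{168}$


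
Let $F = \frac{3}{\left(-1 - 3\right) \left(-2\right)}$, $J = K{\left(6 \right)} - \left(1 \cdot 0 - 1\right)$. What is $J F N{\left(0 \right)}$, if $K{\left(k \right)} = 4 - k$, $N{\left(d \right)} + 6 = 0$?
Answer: $\frac{9}{4} \approx 2.25$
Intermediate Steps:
$N{\left(d \right)} = -6$ ($N{\left(d \right)} = -6 + 0 = -6$)
$J = -1$ ($J = \left(4 - 6\right) - \left(1 \cdot 0 - 1\right) = \left(4 - 6\right) - \left(0 - 1\right) = -2 - -1 = -2 + 1 = -1$)
$F = \frac{3}{8}$ ($F = \frac{3}{\left(-4\right) \left(-2\right)} = \frac{3}{8} \approx 0.375$)
$J F N{\left(0 \right)} = \left(-1\right) \frac{3}{8} \left(-6\right) = \left(- \frac{3}{8}\right) \left(-6\right) = \frac{9}{4}$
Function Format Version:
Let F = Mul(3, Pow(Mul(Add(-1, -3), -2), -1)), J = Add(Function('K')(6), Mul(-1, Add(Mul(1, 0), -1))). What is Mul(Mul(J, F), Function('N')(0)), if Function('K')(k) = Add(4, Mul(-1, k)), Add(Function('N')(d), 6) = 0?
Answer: Rational(9, 4) ≈ 2.2500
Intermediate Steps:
Function('N')(d) = -6 (Function('N')(d) = Add(-6, 0) = -6)
J = -1 (J = Add(Add(4, Mul(-1, 6)), Mul(-1, Add(Mul(1, 0), -1))) = Add(Add(4, -6), Mul(-1, Add(0, -1))) = Add(-2, Mul(-1, -1)) = Add(-2, 1) = -1)
F = Rational(3, 8) (F = Mul(3, Pow(Mul(-4, -2), -1)) = Mul(3, Pow(8, -1)) = Mul(3, Rational(1, 8)) = Rational(3, 8) ≈ 0.37500)
Mul(Mul(J, F), Function('N')(0)) = Mul(Mul(-1, Rational(3, 8)), -6) = Mul(Rational(-3, 8), -6) = Rational(9, 4)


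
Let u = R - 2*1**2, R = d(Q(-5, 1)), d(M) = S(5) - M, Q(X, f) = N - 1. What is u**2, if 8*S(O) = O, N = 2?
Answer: 361/64 ≈ 5.6406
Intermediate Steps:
S(O) = O/8
Q(X, f) = 1 (Q(X, f) = 2 - 1 = 1)
d(M) = 5/8 - M (d(M) = (1/8)*5 - M = 5/8 - M)
R = -3/8 (R = 5/8 - 1*1 = 5/8 - 1 = -3/8 ≈ -0.37500)
u = -19/8 (u = -3/8 - 2*1**2 = -3/8 - 2*1 = -3/8 - 2 = -19/8 ≈ -2.3750)
u**2 = (-19/8)**2 = 361/64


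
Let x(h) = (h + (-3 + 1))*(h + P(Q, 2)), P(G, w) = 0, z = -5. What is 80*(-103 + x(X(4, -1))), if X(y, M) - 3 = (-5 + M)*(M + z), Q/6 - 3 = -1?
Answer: 107200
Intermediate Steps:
Q = 12 (Q = 18 + 6*(-1) = 18 - 6 = 12)
X(y, M) = 3 + (-5 + M)**2 (X(y, M) = 3 + (-5 + M)*(M - 5) = 3 + (-5 + M)*(-5 + M) = 3 + (-5 + M)**2)
x(h) = h*(-2 + h) (x(h) = (h + (-3 + 1))*(h + 0) = (h - 2)*h = (-2 + h)*h = h*(-2 + h))
80*(-103 + x(X(4, -1))) = 80*(-103 + (28 + (-1)**2 - 10*(-1))*(-2 + (28 + (-1)**2 - 10*(-1)))) = 80*(-103 + (28 + 1 + 10)*(-2 + (28 + 1 + 10))) = 80*(-103 + 39*(-2 + 39)) = 80*(-103 + 39*37) = 80*(-103 + 1443) = 80*1340 = 107200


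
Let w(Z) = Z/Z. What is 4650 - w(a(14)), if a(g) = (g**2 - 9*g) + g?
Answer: 4649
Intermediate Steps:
a(g) = g**2 - 8*g
w(Z) = 1
4650 - w(a(14)) = 4650 - 1*1 = 4650 - 1 = 4649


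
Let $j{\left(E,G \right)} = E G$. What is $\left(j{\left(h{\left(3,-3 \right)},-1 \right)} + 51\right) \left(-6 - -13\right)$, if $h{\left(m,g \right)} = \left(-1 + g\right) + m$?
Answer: $364$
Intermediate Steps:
$h{\left(m,g \right)} = -1 + g + m$
$\left(j{\left(h{\left(3,-3 \right)},-1 \right)} + 51\right) \left(-6 - -13\right) = \left(\left(-1 - 3 + 3\right) \left(-1\right) + 51\right) \left(-6 - -13\right) = \left(\left(-1\right) \left(-1\right) + 51\right) \left(-6 + 13\right) = \left(1 + 51\right) 7 = 52 \cdot 7 = 364$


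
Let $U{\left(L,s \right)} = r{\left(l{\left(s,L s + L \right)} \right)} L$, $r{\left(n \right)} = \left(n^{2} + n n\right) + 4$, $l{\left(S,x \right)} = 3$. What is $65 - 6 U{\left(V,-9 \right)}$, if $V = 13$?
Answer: $-1651$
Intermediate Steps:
$r{\left(n \right)} = 4 + 2 n^{2}$ ($r{\left(n \right)} = \left(n^{2} + n^{2}\right) + 4 = 2 n^{2} + 4 = 4 + 2 n^{2}$)
$U{\left(L,s \right)} = 22 L$ ($U{\left(L,s \right)} = \left(4 + 2 \cdot 3^{2}\right) L = \left(4 + 2 \cdot 9\right) L = \left(4 + 18\right) L = 22 L$)
$65 - 6 U{\left(V,-9 \right)} = 65 - 6 \cdot 22 \cdot 13 = 65 - 1716 = -1651$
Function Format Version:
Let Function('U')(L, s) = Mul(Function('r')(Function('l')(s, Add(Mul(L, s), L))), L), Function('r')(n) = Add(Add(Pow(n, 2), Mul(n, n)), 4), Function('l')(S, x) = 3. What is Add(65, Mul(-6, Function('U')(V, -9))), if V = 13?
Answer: -1651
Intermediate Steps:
Function('r')(n) = Add(4, Mul(2, Pow(n, 2))) (Function('r')(n) = Add(Add(Pow(n, 2), Pow(n, 2)), 4) = Add(Mul(2, Pow(n, 2)), 4) = Add(4, Mul(2, Pow(n, 2))))
Function('U')(L, s) = Mul(22, L) (Function('U')(L, s) = Mul(Add(4, Mul(2, Pow(3, 2))), L) = Mul(Add(4, Mul(2, 9)), L) = Mul(Add(4, 18), L) = Mul(22, L))
Add(65, Mul(-6, Function('U')(V, -9))) = Add(65, Mul(-6, Mul(22, 13))) = Add(65, Mul(-6, 286)) = Add(65, -1716) = -1651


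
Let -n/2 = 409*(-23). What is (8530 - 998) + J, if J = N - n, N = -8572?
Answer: -19854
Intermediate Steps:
n = 18814 (n = -818*(-23) = -2*(-9407) = 18814)
J = -27386 (J = -8572 - 1*18814 = -8572 - 18814 = -27386)
(8530 - 998) + J = (8530 - 998) - 27386 = 7532 - 27386 = -19854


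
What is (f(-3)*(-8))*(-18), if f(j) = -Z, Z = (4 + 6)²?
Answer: -14400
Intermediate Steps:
Z = 100 (Z = 10² = 100)
f(j) = -100 (f(j) = -1*100 = -100)
(f(-3)*(-8))*(-18) = -100*(-8)*(-18) = 800*(-18) = -14400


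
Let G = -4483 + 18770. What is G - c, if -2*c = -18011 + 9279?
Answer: 9921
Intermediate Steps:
G = 14287
c = 4366 (c = -(-18011 + 9279)/2 = -1/2*(-8732) = 4366)
G - c = 14287 - 1*4366 = 14287 - 4366 = 9921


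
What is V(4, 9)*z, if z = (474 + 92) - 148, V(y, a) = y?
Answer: 1672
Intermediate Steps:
z = 418 (z = 566 - 148 = 418)
V(4, 9)*z = 4*418 = 1672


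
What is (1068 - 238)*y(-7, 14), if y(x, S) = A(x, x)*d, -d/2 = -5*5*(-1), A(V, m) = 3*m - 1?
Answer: 913000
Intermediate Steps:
A(V, m) = -1 + 3*m
d = -50 (d = -2*(-5*5)*(-1) = -(-50)*(-1) = -2*25 = -50)
y(x, S) = 50 - 150*x (y(x, S) = (-1 + 3*x)*(-50) = 50 - 150*x)
(1068 - 238)*y(-7, 14) = (1068 - 238)*(50 - 150*(-7)) = 830*(50 + 1050) = 830*1100 = 913000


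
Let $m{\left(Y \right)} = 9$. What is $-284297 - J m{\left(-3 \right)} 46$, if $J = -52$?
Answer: $-262769$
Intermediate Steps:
$-284297 - J m{\left(-3 \right)} 46 = -284297 - \left(-52\right) 9 \cdot 46 = -284297 - \left(-468\right) 46 = -284297 - -21528 = -284297 + 21528 = -262769$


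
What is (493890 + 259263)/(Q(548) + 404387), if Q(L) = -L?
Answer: 251051/134613 ≈ 1.8650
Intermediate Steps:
(493890 + 259263)/(Q(548) + 404387) = (493890 + 259263)/(-1*548 + 404387) = 753153/(-548 + 404387) = 753153/403839 = 753153*(1/403839) = 251051/134613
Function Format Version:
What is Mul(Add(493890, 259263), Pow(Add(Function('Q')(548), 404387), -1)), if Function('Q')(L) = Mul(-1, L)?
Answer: Rational(251051, 134613) ≈ 1.8650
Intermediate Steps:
Mul(Add(493890, 259263), Pow(Add(Function('Q')(548), 404387), -1)) = Mul(Add(493890, 259263), Pow(Add(Mul(-1, 548), 404387), -1)) = Mul(753153, Pow(Add(-548, 404387), -1)) = Mul(753153, Pow(403839, -1)) = Mul(753153, Rational(1, 403839)) = Rational(251051, 134613)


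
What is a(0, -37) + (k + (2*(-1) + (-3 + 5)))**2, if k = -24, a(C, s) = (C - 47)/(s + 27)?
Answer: 5807/10 ≈ 580.70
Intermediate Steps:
a(C, s) = (-47 + C)/(27 + s)
a(0, -37) + (k + (2*(-1) + (-3 + 5)))**2 = (-47 + 0)/(27 - 37) + (-24 + (2*(-1) + (-3 + 5)))**2 = -47/(-10) + (-24 + (-2 + 2))**2 = -1/10*(-47) + (-24 + 0)**2 = 47/10 + (-24)**2 = 47/10 + 576 = 5807/10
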